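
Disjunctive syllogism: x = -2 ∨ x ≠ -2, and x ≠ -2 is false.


Disjunctive syllogism: from (P ∨ Q) and ¬P, infer Q.
One disjunct, 'x ≠ -2', is ruled out; the other must hold.

x = -2


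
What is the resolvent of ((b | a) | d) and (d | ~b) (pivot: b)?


The clauses contain complementary literals b and ~b.
Resolution eliminates this pair and disjoins the remaining literals (merging duplicates).

(d | a)


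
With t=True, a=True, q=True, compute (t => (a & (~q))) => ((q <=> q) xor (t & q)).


Substitute t=True, a=True, q=True:
~q = False
a & (~q) = True & False = False
t => (a & (~q)) = True => False = False
q <=> q = True <=> True = True
t & q = True & True = True
(q <=> q) xor (t & q) = True xor True = False
(t => (a & (~q))) => ((q <=> q) xor (t & q)) = False => False = True

True


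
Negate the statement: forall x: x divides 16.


¬(forall x: φ) = exists x: ¬φ, and ¬(exists x: φ) = forall x: ¬φ.
Apply to the universal statement.

exists x: ~(x divides 16)


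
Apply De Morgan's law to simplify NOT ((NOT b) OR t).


De Morgan: the negation of a disjunction is the conjunction of the negations.
Distribute NOT across OR, flipping it to AND, and negate each literal.

b AND (NOT t)


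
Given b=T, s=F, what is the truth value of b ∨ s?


Disjunction is false only when both operands are false.
Substitute: b=T, s=F.
T ∨ F evaluates to T.

T


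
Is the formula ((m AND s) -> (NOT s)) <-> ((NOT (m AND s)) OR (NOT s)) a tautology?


Build the truth table over {m, s}:
m | s | φ
---------
F | F | T
T | F | T
F | T | T
T | T | T
Every row evaluates to true.

Yes, it is a tautology.


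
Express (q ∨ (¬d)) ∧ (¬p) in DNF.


Step 1: Distribute ∧ over ∨: (q ∨ (¬d)) ∧ (¬p) = (q ∧ (¬p)) ∨ ((¬d) ∧ (¬p)).

(q ∧ (¬p)) ∨ ((¬d) ∧ (¬p))


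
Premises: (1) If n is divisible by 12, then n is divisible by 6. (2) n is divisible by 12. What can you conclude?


Modus ponens: from (P → Q) and P, infer Q.
P = 'n is divisible by 12' is asserted, and P → Q holds, so Q follows.

n is divisible by 6.


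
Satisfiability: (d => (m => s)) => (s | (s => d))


Search for a satisfying assignment over {d, m, s}.
Try d=False, m=False, s=False: the formula evaluates to True.
A satisfying assignment exists.

Satisfiable.


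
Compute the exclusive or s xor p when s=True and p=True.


Exclusive or is true when exactly one operand is true.
Substitute: s=True, p=True.
True xor True evaluates to False.

False


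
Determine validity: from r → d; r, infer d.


This matches the form of modus ponens: the conclusion follows in every model of the premises.

Valid.


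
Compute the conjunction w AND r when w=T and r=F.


Conjunction is true only when both operands are true.
Substitute: w=T, r=F.
T AND F evaluates to F.

F


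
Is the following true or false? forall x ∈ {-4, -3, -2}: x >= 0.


Evaluate the predicate on each element: -4:False, -3:False, -2:False.
Counterexample x = -4 fails the predicate.

False


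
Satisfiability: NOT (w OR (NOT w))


Check all 2 assignments over {w}:
w | φ
-----
F | F
T | F
No assignment makes the formula true.

Unsatisfiable.


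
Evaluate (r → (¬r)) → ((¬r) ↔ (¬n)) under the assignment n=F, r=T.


Substitute n=F, r=T:
¬r = F
r → (¬r) = T → F = F
¬r = F
¬n = T
(¬r) ↔ (¬n) = F ↔ T = F
(r → (¬r)) → ((¬r) ↔ (¬n)) = F → F = T

T


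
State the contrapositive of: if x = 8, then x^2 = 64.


The contrapositive of (P → Q) is (¬Q → ¬P); it is logically equivalent to the original.
Here P = 'x = 8' and Q = 'x^2 = 64'.

If not (x^2 = 64), then not (x = 8).


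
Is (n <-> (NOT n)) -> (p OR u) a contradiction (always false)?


Truth table over {n, p, u}:
n | p | u | φ
-------------
F | F | F | T
T | F | F | T
F | T | F | T
T | T | F | T
F | F | T | T
T | F | T | T
F | T | T | T
T | T | T | T
Satisfying assignment at row 1: n=F, p=F, u=F gives T.

No, it is not a contradiction.


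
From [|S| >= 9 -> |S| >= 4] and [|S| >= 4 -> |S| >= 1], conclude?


Hypothetical syllogism: from (P → Q) and (Q → R), infer (P → R).
Chain the two implications through the shared middle term '|S| >= 4'.

|S| >= 9 -> |S| >= 1


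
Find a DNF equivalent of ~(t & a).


Step 1: Apply De Morgan: ¬(t ∧ a) = ¬t ∨ ¬a.

(~t) | (~a)


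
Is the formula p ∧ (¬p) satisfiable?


Check all 2 assignments over {p}:
p | φ
-----
F | F
T | F
No assignment makes the formula true.

Unsatisfiable.


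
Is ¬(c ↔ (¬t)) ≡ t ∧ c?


Compare truth tables:
c | t | φ | ψ
-------------
F | F | T | F
T | F | F | F
F | T | F | F
T | T | T | T
They differ at row 1 (c=F, t=F): φ=T but ψ=F.

No, they are not logically equivalent.


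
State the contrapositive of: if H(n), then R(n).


The contrapositive of (P → Q) is (¬Q → ¬P); it is logically equivalent to the original.
Here P = 'H(n)' and Q = 'R(n)'.

If not (R(n)), then not (H(n)).


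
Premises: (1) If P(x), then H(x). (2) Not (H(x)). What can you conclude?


Modus tollens: from (P → Q) and ¬Q, infer ¬P.
Q = 'H(x)' is denied; since P → Q, P must also fail.

Not (P(x)).


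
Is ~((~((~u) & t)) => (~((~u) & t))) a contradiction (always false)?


Truth table over {t, u}:
t | u | φ
---------
False | False | False
True | False | False
False | True | False
True | True | False
Every row is false.

Yes, it is a contradiction.


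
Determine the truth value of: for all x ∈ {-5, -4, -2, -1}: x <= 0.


Evaluate the predicate on each element: -5:T, -4:T, -2:T, -1:T.
Every element satisfies the predicate.

T


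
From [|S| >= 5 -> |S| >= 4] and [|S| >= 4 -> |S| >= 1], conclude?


Hypothetical syllogism: from (P → Q) and (Q → R), infer (P → R).
Chain the two implications through the shared middle term '|S| >= 4'.

|S| >= 5 -> |S| >= 1


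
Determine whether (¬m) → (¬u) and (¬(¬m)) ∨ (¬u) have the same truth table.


Compare truth tables:
m | u | φ | ψ
-------------
F | F | T | T
T | F | T | T
F | T | F | F
T | T | T | T
The columns φ and ψ agree on every row.

Yes, they are logically equivalent.


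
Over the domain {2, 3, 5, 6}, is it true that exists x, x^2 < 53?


Evaluate the predicate on each element: 2:True, 3:True, 5:True, 6:True.
Witness x = 2 satisfies the predicate.

True


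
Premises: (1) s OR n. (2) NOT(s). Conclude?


Disjunctive syllogism: from (P ∨ Q) and ¬P, infer Q.
One disjunct, 's', is ruled out; the other must hold.

n


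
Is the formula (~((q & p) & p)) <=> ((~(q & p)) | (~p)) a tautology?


Build the truth table over {p, q}:
p | q | φ
---------
False | False | True
True | False | True
False | True | True
True | True | True
Every row evaluates to true.

Yes, it is a tautology.


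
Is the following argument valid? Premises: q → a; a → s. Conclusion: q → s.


This matches the form of hypothetical syllogism: the conclusion follows in every model of the premises.

Valid.


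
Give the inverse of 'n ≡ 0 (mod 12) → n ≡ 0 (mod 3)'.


The inverse of (P → Q) is (¬P → ¬Q). It is equivalent to the converse, not to the original.
Here P = 'n ≡ 0 (mod 12)' and Q = 'n ≡ 0 (mod 3)'.

If not (n ≡ 0 (mod 12)), then not (n ≡ 0 (mod 3)).


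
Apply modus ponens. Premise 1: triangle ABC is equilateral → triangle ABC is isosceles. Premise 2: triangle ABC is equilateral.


Modus ponens: from (P → Q) and P, infer Q.
P = 'triangle ABC is equilateral' is asserted, and P → Q holds, so Q follows.

triangle ABC is isosceles.


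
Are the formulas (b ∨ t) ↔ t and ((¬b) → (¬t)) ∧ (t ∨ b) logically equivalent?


Compare truth tables:
b | t | φ | ψ
-------------
F | F | T | F
T | F | F | T
F | T | T | F
T | T | T | T
They differ at row 1 (b=F, t=F): φ=T but ψ=F.

No, they are not logically equivalent.


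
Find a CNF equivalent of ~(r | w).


Step 1: Apply De Morgan: ¬(r ∨ w) = ¬r ∧ ¬w.

(~r) & (~w)


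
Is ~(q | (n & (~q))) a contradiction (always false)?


Truth table over {n, q}:
n | q | φ
---------
False | False | True
True | False | False
False | True | False
True | True | False
Satisfying assignment at row 1: n=False, q=False gives True.

No, it is not a contradiction.


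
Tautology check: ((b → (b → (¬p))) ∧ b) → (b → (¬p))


Build the truth table over {b, p}:
b | p | φ
---------
F | F | T
T | F | T
F | T | T
T | T | T
Every row evaluates to true.

Yes, it is a tautology.


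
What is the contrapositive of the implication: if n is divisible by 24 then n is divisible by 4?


The contrapositive of (P → Q) is (¬Q → ¬P); it is logically equivalent to the original.
Here P = 'n is divisible by 24' and Q = 'n is divisible by 4'.

If not (n is divisible by 4), then not (n is divisible by 24).


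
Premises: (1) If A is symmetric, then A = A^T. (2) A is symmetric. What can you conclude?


Modus ponens: from (P → Q) and P, infer Q.
P = 'A is symmetric' is asserted, and P → Q holds, so Q follows.

A = A^T.


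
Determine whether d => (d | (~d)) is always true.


Build the truth table over {d}:
d | φ
-----
False | True
True | True
Every row evaluates to true.

Yes, it is a tautology.


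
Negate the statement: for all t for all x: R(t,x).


Negation flips each quantifier (∀↔∃) and negates the inner predicate.
¬(for all t for all x: φ) = there exists t there exists x: ¬φ.

there exists t there exists x: NOT(R(t,x))


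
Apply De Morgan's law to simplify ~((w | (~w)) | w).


De Morgan: the negation of a disjunction is the conjunction of the negations.
Distribute ~ across |, flipping it to &, and negate each literal.

((~w) & w) & (~w)


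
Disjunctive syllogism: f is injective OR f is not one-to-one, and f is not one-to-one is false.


Disjunctive syllogism: from (P ∨ Q) and ¬P, infer Q.
One disjunct, 'f is not one-to-one', is ruled out; the other must hold.

f is injective


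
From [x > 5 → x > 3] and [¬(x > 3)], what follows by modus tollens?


Modus tollens: from (P → Q) and ¬Q, infer ¬P.
Q = 'x > 3' is denied; since P → Q, P must also fail.

Not (x > 5).


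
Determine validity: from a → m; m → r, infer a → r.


This matches the form of hypothetical syllogism: the conclusion follows in every model of the premises.

Valid.


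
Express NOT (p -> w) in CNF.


Step 1: Rewrite p → w as ¬p ∨ w.
Step 2: Negate: ¬(¬p ∨ w) = p ∧ ¬w (De Morgan + double negation).

p AND (NOT w)


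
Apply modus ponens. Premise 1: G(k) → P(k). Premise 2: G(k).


Modus ponens: from (P → Q) and P, infer Q.
P = 'G(k)' is asserted, and P → Q holds, so Q follows.

P(k).


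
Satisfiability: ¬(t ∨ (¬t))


Check all 2 assignments over {t}:
t | φ
-----
F | F
T | F
No assignment makes the formula true.

Unsatisfiable.


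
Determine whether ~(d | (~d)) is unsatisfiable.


Truth table over {d}:
d | φ
-----
False | False
True | False
Every row is false.

Yes, it is a contradiction.


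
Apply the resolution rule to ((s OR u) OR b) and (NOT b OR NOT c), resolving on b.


The clauses contain complementary literals b and NOTb.
Resolution eliminates this pair and disjoins the remaining literals (merging duplicates).

((s OR u) OR NOT c)


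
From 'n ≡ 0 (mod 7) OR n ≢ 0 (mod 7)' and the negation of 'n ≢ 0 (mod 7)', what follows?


Disjunctive syllogism: from (P ∨ Q) and ¬P, infer Q.
One disjunct, 'n ≢ 0 (mod 7)', is ruled out; the other must hold.

n ≡ 0 (mod 7)


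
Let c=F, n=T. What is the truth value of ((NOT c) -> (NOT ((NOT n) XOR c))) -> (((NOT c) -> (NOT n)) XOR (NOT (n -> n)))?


Substitute c=F, n=T:
… (earlier sub-steps elided)
(NOT n) XOR c = F XOR F = F
NOT ((NOT n) XOR c) = T
(NOT c) -> (NOT ((NOT n) XOR c)) = T -> T = T
NOT c = T
NOT n = F
(NOT c) -> (NOT n) = T -> F = F
n -> n = T -> T = T
NOT (n -> n) = F
((NOT c) -> (NOT n)) XOR (NOT (n -> n)) = F XOR F = F
((NOT c) -> (NOT ((NOT n) XOR c))) -> (((NOT c) -> (NOT n)) XOR (NOT (n -> n))) = T -> F = F

F


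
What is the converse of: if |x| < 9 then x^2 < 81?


The converse of (P → Q) is (Q → P). It is not in general equivalent to the original.
Here P = '|x| < 9' and Q = 'x^2 < 81'.

If x^2 < 81, then |x| < 9.


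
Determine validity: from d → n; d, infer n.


This matches the form of modus ponens: the conclusion follows in every model of the premises.

Valid.


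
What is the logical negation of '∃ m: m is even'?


¬(∀ x: φ) = ∃ x: ¬φ, and ¬(∃ x: φ) = ∀ x: ¬φ.
Apply to the existential statement.

∀ m: ¬(m is even)


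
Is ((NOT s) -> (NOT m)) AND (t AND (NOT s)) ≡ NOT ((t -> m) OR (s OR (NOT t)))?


Compare truth tables:
m | s | t | φ | ψ
-----------------
F | F | F | F | F
T | F | F | F | F
F | T | F | F | F
T | T | F | F | F
F | F | T | T | T
T | F | T | F | F
F | T | T | F | F
T | T | T | F | F
The columns φ and ψ agree on every row.

Yes, they are logically equivalent.


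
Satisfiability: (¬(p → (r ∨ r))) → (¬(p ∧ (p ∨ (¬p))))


Search for a satisfying assignment over {p, r}.
Try p=F, r=F: the formula evaluates to T.
A satisfying assignment exists.

Satisfiable.


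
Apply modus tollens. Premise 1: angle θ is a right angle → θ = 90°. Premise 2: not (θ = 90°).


Modus tollens: from (P → Q) and ¬Q, infer ¬P.
Q = 'θ = 90°' is denied; since P → Q, P must also fail.

Not (angle θ is a right angle).


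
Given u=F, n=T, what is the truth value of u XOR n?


Exclusive or is true when exactly one operand is true.
Substitute: u=F, n=T.
F XOR T evaluates to T.

T


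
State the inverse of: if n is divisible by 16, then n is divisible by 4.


The inverse of (P → Q) is (¬P → ¬Q). It is equivalent to the converse, not to the original.
Here P = 'n is divisible by 16' and Q = 'n is divisible by 4'.

If not (n is divisible by 16), then not (n is divisible by 4).


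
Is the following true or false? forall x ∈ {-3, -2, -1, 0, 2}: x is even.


Evaluate the predicate on each element: -3:False, -2:True, -1:False, 0:True, 2:True.
Counterexample x = -3 fails the predicate.

False


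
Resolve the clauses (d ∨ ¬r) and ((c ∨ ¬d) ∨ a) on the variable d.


The clauses contain complementary literals d and ¬d.
Resolution eliminates this pair and disjoins the remaining literals (merging duplicates).

((¬r ∨ c) ∨ a)


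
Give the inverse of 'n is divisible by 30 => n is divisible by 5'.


The inverse of (P → Q) is (¬P → ¬Q). It is equivalent to the converse, not to the original.
Here P = 'n is divisible by 30' and Q = 'n is divisible by 5'.

If not (n is divisible by 30), then not (n is divisible by 5).


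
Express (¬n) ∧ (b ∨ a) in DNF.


Step 1: Distribute ∧ over ∨: (¬n) ∧ (b ∨ a) = ((¬n) ∧ b) ∨ ((¬n) ∧ a).

((¬n) ∧ b) ∨ ((¬n) ∧ a)


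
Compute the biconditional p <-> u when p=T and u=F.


Biconditional is true when both operands have the same truth value.
Substitute: p=T, u=F.
T <-> F evaluates to F.

F


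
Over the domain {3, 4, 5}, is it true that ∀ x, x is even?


Evaluate the predicate on each element: 3:F, 4:T, 5:F.
Counterexample x = 3 fails the predicate.

F


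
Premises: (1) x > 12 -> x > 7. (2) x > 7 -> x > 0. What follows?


Hypothetical syllogism: from (P → Q) and (Q → R), infer (P → R).
Chain the two implications through the shared middle term 'x > 7'.

x > 12 -> x > 0


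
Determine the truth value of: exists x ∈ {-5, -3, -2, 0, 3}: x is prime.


Evaluate the predicate on each element: -5:False, -3:False, -2:False, 0:False, 3:True.
Witness x = 3 satisfies the predicate.

True


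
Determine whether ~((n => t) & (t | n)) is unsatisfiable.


Truth table over {n, t}:
n | t | φ
---------
False | False | True
True | False | True
False | True | False
True | True | False
Satisfying assignment at row 1: n=False, t=False gives True.

No, it is not a contradiction.


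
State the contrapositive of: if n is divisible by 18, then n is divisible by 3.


The contrapositive of (P → Q) is (¬Q → ¬P); it is logically equivalent to the original.
Here P = 'n is divisible by 18' and Q = 'n is divisible by 3'.

If not (n is divisible by 3), then not (n is divisible by 18).


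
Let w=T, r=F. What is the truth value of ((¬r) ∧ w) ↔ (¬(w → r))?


Substitute w=T, r=F:
¬r = T
(¬r) ∧ w = T ∧ T = T
w → r = T → F = F
¬(w → r) = T
((¬r) ∧ w) ↔ (¬(w → r)) = T ↔ T = T

T


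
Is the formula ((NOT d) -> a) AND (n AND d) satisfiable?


Search for a satisfying assignment over {a, d, n}.
Try a=F, d=T, n=T: the formula evaluates to T.
A satisfying assignment exists.

Satisfiable.


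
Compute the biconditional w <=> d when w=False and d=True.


Biconditional is true when both operands have the same truth value.
Substitute: w=False, d=True.
False <=> True evaluates to False.

False


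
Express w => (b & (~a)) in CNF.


Step 1: Rewrite w → (b ∧ (¬a)) as ¬w ∨ (b ∧ (¬a)).
Step 2: Distribute ∨ over ∧.

((~w) | b) & ((~w) | (~a))


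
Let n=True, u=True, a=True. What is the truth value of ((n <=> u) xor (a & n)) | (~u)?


Substitute n=True, u=True, a=True:
n <=> u = True <=> True = True
a & n = True & True = True
(n <=> u) xor (a & n) = True xor True = False
~u = False
((n <=> u) xor (a & n)) | (~u) = False | False = False

False


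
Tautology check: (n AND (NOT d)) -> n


Build the truth table over {d, n}:
d | n | φ
---------
F | F | T
T | F | T
F | T | T
T | T | T
Every row evaluates to true.

Yes, it is a tautology.


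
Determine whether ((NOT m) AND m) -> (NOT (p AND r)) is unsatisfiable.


Truth table over {m, p, r}:
m | p | r | φ
-------------
F | F | F | T
T | F | F | T
F | T | F | T
T | T | F | T
F | F | T | T
T | F | T | T
F | T | T | T
T | T | T | T
Satisfying assignment at row 1: m=F, p=F, r=F gives T.

No, it is not a contradiction.


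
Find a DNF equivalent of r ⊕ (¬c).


Step 1: r ⊕ (¬c) is true exactly when they disagree: (r ∧ ¬(¬c)) ∨ (¬r ∧ (¬c)).
Step 2: Eliminate any double negations (¬¬X = X).

(r ∧ c) ∨ ((¬r) ∧ (¬c))


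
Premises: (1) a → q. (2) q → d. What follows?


Hypothetical syllogism: from (P → Q) and (Q → R), infer (P → R).
Chain the two implications through the shared middle term 'q'.

a → d


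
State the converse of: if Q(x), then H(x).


The converse of (P → Q) is (Q → P). It is not in general equivalent to the original.
Here P = 'Q(x)' and Q = 'H(x)'.

If H(x), then Q(x).


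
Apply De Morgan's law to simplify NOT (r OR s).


De Morgan: the negation of a disjunction is the conjunction of the negations.
Distribute NOT across OR, flipping it to AND, and negate each literal.

(NOT r) AND (NOT s)


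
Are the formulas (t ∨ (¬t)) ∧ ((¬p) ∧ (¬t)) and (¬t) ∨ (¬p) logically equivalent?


Compare truth tables:
p | t | φ | ψ
-------------
F | F | T | T
T | F | F | T
F | T | F | T
T | T | F | F
They differ at row 2 (p=T, t=F): φ=F but ψ=T.

No, they are not logically equivalent.


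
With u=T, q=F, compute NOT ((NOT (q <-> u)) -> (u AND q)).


Substitute u=T, q=F:
q <-> u = F <-> T = F
NOT (q <-> u) = T
u AND q = T AND F = F
(NOT (q <-> u)) -> (u AND q) = T -> F = F
NOT ((NOT (q <-> u)) -> (u AND q)) = T

T


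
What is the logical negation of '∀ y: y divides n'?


¬(∀ x: φ) = ∃ x: ¬φ, and ¬(∃ x: φ) = ∀ x: ¬φ.
Apply to the universal statement.

∃ y: ¬(y divides n)


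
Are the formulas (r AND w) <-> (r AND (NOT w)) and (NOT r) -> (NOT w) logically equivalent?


Compare truth tables:
r | w | φ | ψ
-------------
F | F | T | T
T | F | F | T
F | T | T | F
T | T | F | T
They differ at row 2 (r=T, w=F): φ=F but ψ=T.

No, they are not logically equivalent.


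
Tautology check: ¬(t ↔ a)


Build the truth table over {a, t}:
a | t | φ
---------
F | F | F
T | F | T
F | T | T
T | T | F
Counterexample at row 1: with a=F, t=F, the formula is F.

No, it is not a tautology.


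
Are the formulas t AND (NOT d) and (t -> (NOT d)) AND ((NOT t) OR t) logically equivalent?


Compare truth tables:
d | t | φ | ψ
-------------
F | F | F | T
T | F | F | T
F | T | T | T
T | T | F | F
They differ at row 1 (d=F, t=F): φ=F but ψ=T.

No, they are not logically equivalent.


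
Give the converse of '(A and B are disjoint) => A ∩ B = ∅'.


The converse of (P → Q) is (Q → P). It is not in general equivalent to the original.
Here P = '(A and B are disjoint)' and Q = 'A ∩ B = ∅'.

If A ∩ B = ∅, then (A and B are disjoint).


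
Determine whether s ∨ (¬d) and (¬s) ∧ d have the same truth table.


Compare truth tables:
d | s | φ | ψ
-------------
F | F | T | F
T | F | F | T
F | T | T | F
T | T | T | F
They differ at row 1 (d=F, s=F): φ=T but ψ=F.

No, they are not logically equivalent.


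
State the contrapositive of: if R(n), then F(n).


The contrapositive of (P → Q) is (¬Q → ¬P); it is logically equivalent to the original.
Here P = 'R(n)' and Q = 'F(n)'.

If not (F(n)), then not (R(n)).


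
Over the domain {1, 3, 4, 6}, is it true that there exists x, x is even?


Evaluate the predicate on each element: 1:F, 3:F, 4:T, 6:T.
Witness x = 4 satisfies the predicate.

T


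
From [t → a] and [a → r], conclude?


Hypothetical syllogism: from (P → Q) and (Q → R), infer (P → R).
Chain the two implications through the shared middle term 'a'.

t → r


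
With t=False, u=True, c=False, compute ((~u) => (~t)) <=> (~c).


Substitute t=False, u=True, c=False:
~u = False
~t = True
(~u) => (~t) = False => True = True
~c = True
((~u) => (~t)) <=> (~c) = True <=> True = True

True


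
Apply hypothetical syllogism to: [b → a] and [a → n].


Hypothetical syllogism: from (P → Q) and (Q → R), infer (P → R).
Chain the two implications through the shared middle term 'a'.

b → n


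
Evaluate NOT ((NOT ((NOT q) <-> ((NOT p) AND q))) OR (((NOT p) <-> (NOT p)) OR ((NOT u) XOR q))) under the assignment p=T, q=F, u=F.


Substitute p=T, q=F, u=F:
… (earlier sub-steps elided)
(NOT q) <-> ((NOT p) AND q) = T <-> F = F
NOT ((NOT q) <-> ((NOT p) AND q)) = T
NOT p = F
NOT p = F
(NOT p) <-> (NOT p) = F <-> F = T
NOT u = T
(NOT u) XOR q = T XOR F = T
((NOT p) <-> (NOT p)) OR ((NOT u) XOR q) = T OR T = T
(NOT ((NOT q) <-> ((NOT p) AND q))) OR (((NOT p) <-> (NOT p)) OR ((NOT u) XOR q)) = T OR T = T
NOT ((NOT ((NOT q) <-> ((NOT p) AND q))) OR (((NOT p) <-> (NOT p)) OR ((NOT u) XOR q))) = F

F


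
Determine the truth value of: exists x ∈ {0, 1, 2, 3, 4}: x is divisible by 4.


Evaluate the predicate on each element: 0:True, 1:False, 2:False, 3:False, 4:True.
Witness x = 0 satisfies the predicate.

True


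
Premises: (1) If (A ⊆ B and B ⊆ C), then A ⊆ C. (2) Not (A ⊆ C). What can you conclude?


Modus tollens: from (P → Q) and ¬Q, infer ¬P.
Q = 'A ⊆ C' is denied; since P → Q, P must also fail.

Not ((A ⊆ B and B ⊆ C)).


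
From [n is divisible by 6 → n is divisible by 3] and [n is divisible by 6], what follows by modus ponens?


Modus ponens: from (P → Q) and P, infer Q.
P = 'n is divisible by 6' is asserted, and P → Q holds, so Q follows.

n is divisible by 3.


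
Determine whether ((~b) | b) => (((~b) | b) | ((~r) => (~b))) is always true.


Build the truth table over {b, r}:
b | r | φ
---------
False | False | True
True | False | True
False | True | True
True | True | True
Every row evaluates to true.

Yes, it is a tautology.


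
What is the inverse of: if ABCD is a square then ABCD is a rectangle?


The inverse of (P → Q) is (¬P → ¬Q). It is equivalent to the converse, not to the original.
Here P = 'ABCD is a square' and Q = 'ABCD is a rectangle'.

If not (ABCD is a square), then not (ABCD is a rectangle).


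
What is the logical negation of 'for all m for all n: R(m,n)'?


Negation flips each quantifier (∀↔∃) and negates the inner predicate.
¬(for all m for all n: φ) = there exists m there exists n: ¬φ.

there exists m there exists n: NOT(R(m,n))


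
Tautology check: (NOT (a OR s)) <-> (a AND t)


Build the truth table over {a, s, t}:
a | s | t | φ
-------------
F | F | F | F
T | F | F | T
F | T | F | T
T | T | F | T
F | F | T | F
T | F | T | F
F | T | T | T
T | T | T | F
Counterexample at row 1: with a=F, s=F, t=F, the formula is F.

No, it is not a tautology.


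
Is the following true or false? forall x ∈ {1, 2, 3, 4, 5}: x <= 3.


Evaluate the predicate on each element: 1:True, 2:True, 3:True, 4:False, 5:False.
Counterexample x = 4 fails the predicate.

False


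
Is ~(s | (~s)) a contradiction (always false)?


Truth table over {s}:
s | φ
-----
False | False
True | False
Every row is false.

Yes, it is a contradiction.


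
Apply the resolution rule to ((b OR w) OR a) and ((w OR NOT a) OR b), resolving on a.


The clauses contain complementary literals a and NOTa.
Resolution eliminates this pair and disjoins the remaining literals (merging duplicates).

(w OR b)


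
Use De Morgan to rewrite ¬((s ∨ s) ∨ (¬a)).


De Morgan: the negation of a disjunction is the conjunction of the negations.
Distribute ¬ across ∨, flipping it to ∧, and negate each literal.

((¬s) ∧ (¬s)) ∧ a


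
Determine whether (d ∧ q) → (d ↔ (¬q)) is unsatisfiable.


Truth table over {d, q}:
d | q | φ
---------
F | F | T
T | F | T
F | T | T
T | T | F
Satisfying assignment at row 1: d=F, q=F gives T.

No, it is not a contradiction.


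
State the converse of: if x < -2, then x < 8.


The converse of (P → Q) is (Q → P). It is not in general equivalent to the original.
Here P = 'x < -2' and Q = 'x < 8'.

If x < 8, then x < -2.


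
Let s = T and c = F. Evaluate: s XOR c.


Exclusive or is true when exactly one operand is true.
Substitute: s=T, c=F.
T XOR F evaluates to T.

T


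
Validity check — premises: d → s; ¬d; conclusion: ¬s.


This is denying the antecedent (fallacy). There exist truth assignments where the premises are all true but the conclusion is false.

Invalid.


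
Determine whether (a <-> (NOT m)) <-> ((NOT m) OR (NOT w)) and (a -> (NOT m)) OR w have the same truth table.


Compare truth tables:
a | m | w | φ | ψ
-----------------
F | F | F | F | T
T | F | F | T | T
F | T | F | T | T
T | T | F | F | F
F | F | T | F | T
T | F | T | T | T
F | T | T | F | T
T | T | T | T | T
They differ at row 1 (a=F, m=F, w=F): φ=F but ψ=T.

No, they are not logically equivalent.


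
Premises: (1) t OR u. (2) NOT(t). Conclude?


Disjunctive syllogism: from (P ∨ Q) and ¬P, infer Q.
One disjunct, 't', is ruled out; the other must hold.

u


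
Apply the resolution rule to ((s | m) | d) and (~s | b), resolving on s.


The clauses contain complementary literals s and ~s.
Resolution eliminates this pair and disjoins the remaining literals (merging duplicates).

((d | m) | b)


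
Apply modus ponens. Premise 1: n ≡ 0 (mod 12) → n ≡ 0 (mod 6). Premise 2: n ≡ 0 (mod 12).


Modus ponens: from (P → Q) and P, infer Q.
P = 'n ≡ 0 (mod 12)' is asserted, and P → Q holds, so Q follows.

n ≡ 0 (mod 6).


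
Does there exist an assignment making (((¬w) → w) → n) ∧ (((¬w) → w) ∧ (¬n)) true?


Check all 4 assignments over {n, w}:
n | w | φ
---------
F | F | F
T | F | F
F | T | F
T | T | F
No assignment makes the formula true.

Unsatisfiable.


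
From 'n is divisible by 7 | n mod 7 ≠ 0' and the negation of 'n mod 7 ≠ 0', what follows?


Disjunctive syllogism: from (P ∨ Q) and ¬P, infer Q.
One disjunct, 'n mod 7 ≠ 0', is ruled out; the other must hold.

n is divisible by 7


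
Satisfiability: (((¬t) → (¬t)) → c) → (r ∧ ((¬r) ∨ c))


Search for a satisfying assignment over {c, r, t}.
Try c=F, r=F, t=F: the formula evaluates to T.
A satisfying assignment exists.

Satisfiable.


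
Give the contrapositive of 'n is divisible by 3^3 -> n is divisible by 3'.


The contrapositive of (P → Q) is (¬Q → ¬P); it is logically equivalent to the original.
Here P = 'n is divisible by 3^3' and Q = 'n is divisible by 3'.

If not (n is divisible by 3), then not (n is divisible by 3^3).


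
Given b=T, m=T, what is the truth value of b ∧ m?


Conjunction is true only when both operands are true.
Substitute: b=T, m=T.
T ∧ T evaluates to T.

T


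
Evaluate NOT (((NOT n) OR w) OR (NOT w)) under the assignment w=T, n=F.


Substitute w=T, n=F:
NOT n = T
(NOT n) OR w = T OR T = T
NOT w = F
((NOT n) OR w) OR (NOT w) = T OR F = T
NOT (((NOT n) OR w) OR (NOT w)) = F

F


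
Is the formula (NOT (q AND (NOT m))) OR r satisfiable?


Search for a satisfying assignment over {m, q, r}.
Try m=F, q=F, r=F: the formula evaluates to T.
A satisfying assignment exists.

Satisfiable.


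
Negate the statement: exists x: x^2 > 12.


¬(forall x: φ) = exists x: ¬φ, and ¬(exists x: φ) = forall x: ¬φ.
Apply to the existential statement.

forall x: ~(x^2 > 12)


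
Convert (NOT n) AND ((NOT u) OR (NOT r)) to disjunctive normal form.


Step 1: Distribute ∧ over ∨: (¬n) ∧ ((¬u) ∨ (¬r)) = ((¬n) ∧ (¬u)) ∨ ((¬n) ∧ (¬r)).

((NOT n) AND (NOT u)) OR ((NOT n) AND (NOT r))


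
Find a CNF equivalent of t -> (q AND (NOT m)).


Step 1: Rewrite t → (q ∧ (¬m)) as ¬t ∨ (q ∧ (¬m)).
Step 2: Distribute ∨ over ∧.

((NOT t) OR q) AND ((NOT t) OR (NOT m))


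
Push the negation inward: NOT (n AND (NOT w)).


De Morgan: the negation of a conjunction is the disjunction of the negations.
Distribute NOT across AND, flipping it to OR, and negate each literal.

(NOT n) OR w


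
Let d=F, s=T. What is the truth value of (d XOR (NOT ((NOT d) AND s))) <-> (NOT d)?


Substitute d=F, s=T:
NOT d = T
(NOT d) AND s = T AND T = T
NOT ((NOT d) AND s) = F
d XOR (NOT ((NOT d) AND s)) = F XOR F = F
NOT d = T
(d XOR (NOT ((NOT d) AND s))) <-> (NOT d) = F <-> T = F

F


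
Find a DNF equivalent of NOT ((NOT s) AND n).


Step 1: Apply De Morgan: ¬((¬s) ∧ n) = ¬(¬s) ∨ ¬n.
Step 2: Eliminate any double negations (¬¬X = X).

s OR (NOT n)


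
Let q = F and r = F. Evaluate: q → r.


Implication is false only when antecedent is true and consequent is false.
Substitute: q=F, r=F.
F → F evaluates to T.

T


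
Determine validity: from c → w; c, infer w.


This matches the form of modus ponens: the conclusion follows in every model of the premises.

Valid.


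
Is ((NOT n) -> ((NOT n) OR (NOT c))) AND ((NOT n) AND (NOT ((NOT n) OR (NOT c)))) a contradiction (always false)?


Truth table over {c, n}:
c | n | φ
---------
F | F | F
T | F | F
F | T | F
T | T | F
Every row is false.

Yes, it is a contradiction.


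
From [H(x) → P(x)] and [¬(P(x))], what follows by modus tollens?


Modus tollens: from (P → Q) and ¬Q, infer ¬P.
Q = 'P(x)' is denied; since P → Q, P must also fail.

Not (H(x)).


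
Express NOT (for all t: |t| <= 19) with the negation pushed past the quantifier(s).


¬(for all x: φ) = there exists x: ¬φ, and ¬(there exists x: φ) = for all x: ¬φ.
Apply to the universal statement.

there exists t: NOT(|t| <= 19)


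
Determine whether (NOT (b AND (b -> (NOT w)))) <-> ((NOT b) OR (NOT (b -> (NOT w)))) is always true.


Build the truth table over {b, w}:
b | w | φ
---------
F | F | T
T | F | T
F | T | T
T | T | T
Every row evaluates to true.

Yes, it is a tautology.


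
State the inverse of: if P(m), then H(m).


The inverse of (P → Q) is (¬P → ¬Q). It is equivalent to the converse, not to the original.
Here P = 'P(m)' and Q = 'H(m)'.

If not (P(m)), then not (H(m)).


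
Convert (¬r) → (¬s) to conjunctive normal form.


Step 1: Rewrite (¬r) → (¬s) as ¬(¬r) ∨ (¬s).
Step 2: Eliminate any double negations (¬¬X = X).

r ∨ (¬s)


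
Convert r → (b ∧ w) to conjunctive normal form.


Step 1: Rewrite r → (b ∧ w) as ¬r ∨ (b ∧ w).
Step 2: Distribute ∨ over ∧.

((¬r) ∨ b) ∧ ((¬r) ∨ w)


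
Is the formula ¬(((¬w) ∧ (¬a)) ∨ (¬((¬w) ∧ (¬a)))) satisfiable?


Check all 4 assignments over {a, w}:
a | w | φ
---------
F | F | F
T | F | F
F | T | F
T | T | F
No assignment makes the formula true.

Unsatisfiable.


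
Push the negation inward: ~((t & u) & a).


De Morgan: the negation of a conjunction is the disjunction of the negations.
Distribute ~ across &, flipping it to |, and negate each literal.

((~t) | (~u)) | (~a)


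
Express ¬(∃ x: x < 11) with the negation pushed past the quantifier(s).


¬(∀ x: φ) = ∃ x: ¬φ, and ¬(∃ x: φ) = ∀ x: ¬φ.
Apply to the existential statement.

∀ x: ¬(x < 11)


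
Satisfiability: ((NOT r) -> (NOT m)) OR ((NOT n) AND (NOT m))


Search for a satisfying assignment over {m, n, r}.
Try m=F, n=F, r=F: the formula evaluates to T.
A satisfying assignment exists.

Satisfiable.


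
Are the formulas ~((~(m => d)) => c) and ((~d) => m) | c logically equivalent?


Compare truth tables:
c | d | m | φ | ψ
-----------------
False | False | False | False | False
True | False | False | False | True
False | True | False | False | True
True | True | False | False | True
False | False | True | True | True
True | False | True | False | True
False | True | True | False | True
True | True | True | False | True
They differ at row 2 (c=True, d=False, m=False): φ=False but ψ=True.

No, they are not logically equivalent.


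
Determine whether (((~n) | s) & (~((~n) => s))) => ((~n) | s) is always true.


Build the truth table over {n, s}:
n | s | φ
---------
False | False | True
True | False | True
False | True | True
True | True | True
Every row evaluates to true.

Yes, it is a tautology.


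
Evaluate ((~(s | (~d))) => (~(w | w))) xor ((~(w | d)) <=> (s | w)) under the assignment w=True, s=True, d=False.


Substitute w=True, s=True, d=False:
… (earlier sub-steps elided)
s | (~d) = True | True = True
~(s | (~d)) = False
w | w = True | True = True
~(w | w) = False
(~(s | (~d))) => (~(w | w)) = False => False = True
w | d = True | False = True
~(w | d) = False
s | w = True | True = True
(~(w | d)) <=> (s | w) = False <=> True = False
((~(s | (~d))) => (~(w | w))) xor ((~(w | d)) <=> (s | w)) = True xor False = True

True


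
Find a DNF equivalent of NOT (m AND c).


Step 1: Apply De Morgan: ¬(m ∧ c) = ¬m ∨ ¬c.

(NOT m) OR (NOT c)


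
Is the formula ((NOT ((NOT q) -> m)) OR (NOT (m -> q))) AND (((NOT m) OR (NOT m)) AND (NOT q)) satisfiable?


Search for a satisfying assignment over {m, q}.
Try m=F, q=F: the formula evaluates to T.
A satisfying assignment exists.

Satisfiable.


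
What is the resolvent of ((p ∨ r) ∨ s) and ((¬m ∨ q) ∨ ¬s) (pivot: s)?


The clauses contain complementary literals s and ¬s.
Resolution eliminates this pair and disjoins the remaining literals (merging duplicates).

(((r ∨ p) ∨ ¬m) ∨ q)


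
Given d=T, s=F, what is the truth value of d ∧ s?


Conjunction is true only when both operands are true.
Substitute: d=T, s=F.
T ∧ F evaluates to F.

F


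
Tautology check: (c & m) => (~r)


Build the truth table over {c, m, r}:
c | m | r | φ
-------------
False | False | False | True
True | False | False | True
False | True | False | True
True | True | False | True
False | False | True | True
True | False | True | True
False | True | True | True
True | True | True | False
Counterexample at row 8: with c=True, m=True, r=True, the formula is False.

No, it is not a tautology.


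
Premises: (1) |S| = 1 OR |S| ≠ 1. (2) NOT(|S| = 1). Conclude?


Disjunctive syllogism: from (P ∨ Q) and ¬P, infer Q.
One disjunct, '|S| = 1', is ruled out; the other must hold.

|S| ≠ 1


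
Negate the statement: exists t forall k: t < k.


Negation flips each quantifier (∀↔∃) and negates the inner predicate.
¬(exists t forall k: φ) = forall t exists k: ¬φ.

forall t exists k: ~(t < k)


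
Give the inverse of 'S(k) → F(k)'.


The inverse of (P → Q) is (¬P → ¬Q). It is equivalent to the converse, not to the original.
Here P = 'S(k)' and Q = 'F(k)'.

If not (S(k)), then not (F(k)).


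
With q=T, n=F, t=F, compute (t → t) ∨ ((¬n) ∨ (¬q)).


Substitute q=T, n=F, t=F:
t → t = F → F = T
¬n = T
¬q = F
(¬n) ∨ (¬q) = T ∨ F = T
(t → t) ∨ ((¬n) ∨ (¬q)) = T ∨ T = T

T


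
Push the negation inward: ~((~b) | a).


De Morgan: the negation of a disjunction is the conjunction of the negations.
Distribute ~ across |, flipping it to &, and negate each literal.

b & (~a)


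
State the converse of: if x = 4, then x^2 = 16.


The converse of (P → Q) is (Q → P). It is not in general equivalent to the original.
Here P = 'x = 4' and Q = 'x^2 = 16'.

If x^2 = 16, then x = 4.


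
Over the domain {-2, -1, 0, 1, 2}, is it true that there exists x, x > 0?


Evaluate the predicate on each element: -2:F, -1:F, 0:F, 1:T, 2:T.
Witness x = 1 satisfies the predicate.

T


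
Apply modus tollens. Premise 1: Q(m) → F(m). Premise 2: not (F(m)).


Modus tollens: from (P → Q) and ¬Q, infer ¬P.
Q = 'F(m)' is denied; since P → Q, P must also fail.

Not (Q(m)).


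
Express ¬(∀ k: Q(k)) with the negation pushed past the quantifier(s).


¬(∀ x: φ) = ∃ x: ¬φ, and ¬(∃ x: φ) = ∀ x: ¬φ.
Apply to the universal statement.

∃ k: ¬(Q(k))


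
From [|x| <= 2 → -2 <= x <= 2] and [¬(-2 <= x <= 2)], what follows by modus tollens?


Modus tollens: from (P → Q) and ¬Q, infer ¬P.
Q = '-2 <= x <= 2' is denied; since P → Q, P must also fail.

Not (|x| <= 2).


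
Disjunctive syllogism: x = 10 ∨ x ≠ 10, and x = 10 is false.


Disjunctive syllogism: from (P ∨ Q) and ¬P, infer Q.
One disjunct, 'x = 10', is ruled out; the other must hold.

x ≠ 10


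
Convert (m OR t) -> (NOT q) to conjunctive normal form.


Step 1: Rewrite as ¬(m ∨ t) ∨ (¬q) = (¬m ∧ ¬t) ∨ (¬q).
Step 2: Distribute ∨ over ∧.

((NOT m) OR (NOT q)) AND ((NOT t) OR (NOT q))


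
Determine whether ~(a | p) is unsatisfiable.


Truth table over {a, p}:
a | p | φ
---------
False | False | True
True | False | False
False | True | False
True | True | False
Satisfying assignment at row 1: a=False, p=False gives True.

No, it is not a contradiction.


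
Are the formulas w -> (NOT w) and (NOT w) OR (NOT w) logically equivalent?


Compare truth tables:
w | φ | ψ
---------
F | T | T
T | F | F
The columns φ and ψ agree on every row.

Yes, they are logically equivalent.


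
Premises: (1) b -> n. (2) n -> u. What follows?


Hypothetical syllogism: from (P → Q) and (Q → R), infer (P → R).
Chain the two implications through the shared middle term 'n'.

b -> u


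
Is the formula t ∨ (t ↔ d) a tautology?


Build the truth table over {d, t}:
d | t | φ
---------
F | F | T
T | F | F
F | T | T
T | T | T
Counterexample at row 2: with d=T, t=F, the formula is F.

No, it is not a tautology.


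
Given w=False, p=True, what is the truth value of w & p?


Conjunction is true only when both operands are true.
Substitute: w=False, p=True.
False & True evaluates to False.

False


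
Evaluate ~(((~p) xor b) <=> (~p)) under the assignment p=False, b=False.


Substitute p=False, b=False:
~p = True
(~p) xor b = True xor False = True
~p = True
((~p) xor b) <=> (~p) = True <=> True = True
~(((~p) xor b) <=> (~p)) = False

False


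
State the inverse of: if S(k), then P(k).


The inverse of (P → Q) is (¬P → ¬Q). It is equivalent to the converse, not to the original.
Here P = 'S(k)' and Q = 'P(k)'.

If not (S(k)), then not (P(k)).
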